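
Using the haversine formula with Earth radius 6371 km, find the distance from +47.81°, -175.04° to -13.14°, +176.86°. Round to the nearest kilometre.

6825 km

Δλ = 176.86 − -175.04 = 351.90°; wrapped into (−180°, 180°]: -8.10°.
Δφ = -13.14 − 47.81 = -60.95°.
a = sin²(Δφ/2) + cos φ₁ · cos φ₂ · sin²(Δλ/2) = 0.260476.
c = 2·atan2(√a, √(1−a)) = 1.07123 rad → d = 6371·c ≈ 6824.78 km.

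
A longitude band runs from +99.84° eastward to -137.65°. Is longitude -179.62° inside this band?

Yes

Band width going east from +99.84° to -137.65°: ((-137.65 − 99.84) mod 360) = 122.51°.
Offset of -179.62° east of the west edge: ((-179.62 − 99.84) mod 360) = 80.54°.
80.54° ≤ 122.51° ⇒ inside.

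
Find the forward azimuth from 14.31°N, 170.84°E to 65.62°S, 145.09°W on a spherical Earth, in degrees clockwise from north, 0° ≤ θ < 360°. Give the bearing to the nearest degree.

163°

Δλ = -145.09 − 170.84 = -315.93°; wrapped into (−180°, 180°]: 44.07°.
θ = atan2( sin Δλ · cos φ₂ , cos φ₁ · sin φ₂ − sin φ₁ · cos φ₂ · cos Δλ )
  = atan2(0.28711, -0.95587) = 163.282° → normalised to [0°, 360°): 163.282°.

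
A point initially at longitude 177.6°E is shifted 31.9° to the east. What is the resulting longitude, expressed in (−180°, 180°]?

Start at +177.6°; shift +31.9° → +209.5°.
+209.5° lies outside (−180°, 180°]; subtract 360° → -150.5°.

150.5°W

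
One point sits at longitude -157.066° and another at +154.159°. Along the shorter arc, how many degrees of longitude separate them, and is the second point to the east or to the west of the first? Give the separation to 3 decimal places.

Raw difference: 154.159 − -157.066 = 311.225°.
Normalise into (−180°, 180°]: 311.225° − 360° = -48.775°.
Negative ⇒ the second point lies to the west; separation 48.775°.

48.775° west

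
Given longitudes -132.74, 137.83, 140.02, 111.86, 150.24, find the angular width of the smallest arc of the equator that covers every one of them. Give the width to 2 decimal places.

Sort the longitudes: -132.74°, +111.86°, +137.83°, +140.02°, +150.24°.
Eastward gaps between consecutive values (wrapping around): 244.60°, 25.97°, 2.19°, 10.22°, 77.02°.
Largest gap = 244.60° ⇒ minimal covering band is its complement: 360° − 244.60° = 115.40°.
Band runs from +111.86° eastward to -132.74°, crossing the antimeridian.

115.40°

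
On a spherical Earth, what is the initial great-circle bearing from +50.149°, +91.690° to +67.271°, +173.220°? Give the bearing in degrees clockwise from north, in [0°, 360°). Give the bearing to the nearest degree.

35°

Δλ = 173.220 − 91.690 = 81.530°.
θ = atan2( sin Δλ · cos φ₂ , cos φ₁ · sin φ₂ − sin φ₁ · cos φ₂ · cos Δλ )
  = atan2(0.38216, 0.54734) = 34.923° → normalised to [0°, 360°): 34.923°.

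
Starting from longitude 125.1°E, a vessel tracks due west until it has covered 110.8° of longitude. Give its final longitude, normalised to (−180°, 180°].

14.3°E

Start at +125.1°; shift −110.8° → +14.3°.
+14.3° already lies in (−180°, 180°].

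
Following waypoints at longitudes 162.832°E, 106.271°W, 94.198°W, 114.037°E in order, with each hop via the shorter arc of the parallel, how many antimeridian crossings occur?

2

Leg 1: +162.832° → -106.271°, shortest Δλ = 90.897° (east) — crosses 180°.
Leg 2: -106.271° → -94.198°, shortest Δλ = 12.073° (east) — does not cross 180°.
Leg 3: -94.198° → +114.037°, shortest Δλ = -151.765° (west) — crosses 180°.
Total crossings: 2.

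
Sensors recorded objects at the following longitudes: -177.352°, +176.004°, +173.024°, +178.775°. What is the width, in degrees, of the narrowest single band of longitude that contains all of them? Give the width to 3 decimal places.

Sort the longitudes: -177.352°, +173.024°, +176.004°, +178.775°.
Eastward gaps between consecutive values (wrapping around): 350.376°, 2.980°, 2.771°, 3.873°.
Largest gap = 350.376° ⇒ minimal covering band is its complement: 360° − 350.376° = 9.624°.
Band runs from +173.024° eastward to -177.352°, crossing the antimeridian.

9.624°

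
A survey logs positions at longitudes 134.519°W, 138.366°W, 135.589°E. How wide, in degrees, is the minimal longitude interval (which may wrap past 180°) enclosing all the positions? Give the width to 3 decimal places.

Sort the longitudes: -138.366°, -134.519°, +135.589°.
Eastward gaps between consecutive values (wrapping around): 3.847°, 270.108°, 86.045°.
Largest gap = 270.108° ⇒ minimal covering band is its complement: 360° − 270.108° = 89.892°.
Band runs from +135.589° eastward to -134.519°, crossing the antimeridian.

89.892°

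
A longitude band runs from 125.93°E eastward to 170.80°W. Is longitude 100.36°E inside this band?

No

Band width going east from +125.93° to -170.80°: ((-170.80 − 125.93) mod 360) = 63.27°.
Offset of +100.36° east of the west edge: ((100.36 − 125.93) mod 360) = 334.43°.
334.43° > 63.27° ⇒ outside.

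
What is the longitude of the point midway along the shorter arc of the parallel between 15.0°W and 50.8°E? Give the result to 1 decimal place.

17.9°E

Signed shortest Δλ from -15.0° to +50.8° is +65.8°.
Midpoint longitude = -15.0° + (+65.8°)/2 = -15.0° + 32.9° = +17.9°.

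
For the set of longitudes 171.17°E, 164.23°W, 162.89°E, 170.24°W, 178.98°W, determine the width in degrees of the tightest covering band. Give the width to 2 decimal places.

Sort the longitudes: -178.98°, -170.24°, -164.23°, +162.89°, +171.17°.
Eastward gaps between consecutive values (wrapping around): 8.74°, 6.01°, 327.12°, 8.28°, 9.85°.
Largest gap = 327.12° ⇒ minimal covering band is its complement: 360° − 327.12° = 32.88°.
Band runs from +162.89° eastward to -164.23°, crossing the antimeridian.

32.88°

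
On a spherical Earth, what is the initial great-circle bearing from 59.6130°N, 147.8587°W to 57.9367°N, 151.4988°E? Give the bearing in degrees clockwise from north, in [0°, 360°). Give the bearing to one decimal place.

Δλ = 151.4988 − -147.8587 = 299.3575°; wrapped into (−180°, 180°]: -60.6425°.
θ = atan2( sin Δλ · cos φ₂ , cos φ₁ · sin φ₂ − sin φ₁ · cos φ₂ · cos Δλ )
  = atan2(-0.46268, 0.20417) = -66.189° → normalised to [0°, 360°): 293.811°.

293.8°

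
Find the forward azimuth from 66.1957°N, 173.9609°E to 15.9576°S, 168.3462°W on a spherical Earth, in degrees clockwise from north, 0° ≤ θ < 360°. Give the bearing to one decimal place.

162.9°

Δλ = -168.3462 − 173.9609 = -342.3071°; wrapped into (−180°, 180°]: 17.6929°.
θ = atan2( sin Δλ · cos φ₂ , cos φ₁ · sin φ₂ − sin φ₁ · cos φ₂ · cos Δλ )
  = atan2(0.29220, -0.94903) = 162.887° → normalised to [0°, 360°): 162.887°.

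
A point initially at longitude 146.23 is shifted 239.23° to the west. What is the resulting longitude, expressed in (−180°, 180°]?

Start at +146.23°; shift −239.23° → -93.00°.
-93.00° already lies in (−180°, 180°].

-93.00°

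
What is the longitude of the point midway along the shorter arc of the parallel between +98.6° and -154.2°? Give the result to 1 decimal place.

Signed shortest Δλ from +98.6° to -154.2° is +107.2°.
Midpoint longitude = +98.6° + (+107.2°)/2 = +98.6° + 53.6° = +152.2°.
(The naïve average (+98.6 + -154.2)/2 = -27.8° is on the wrong side of the globe.)

+152.2°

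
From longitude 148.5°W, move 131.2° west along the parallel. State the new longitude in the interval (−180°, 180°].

Start at -148.5°; shift −131.2° → -279.7°.
-279.7° lies outside (−180°, 180°]; add 360° → +80.3°.

80.3°E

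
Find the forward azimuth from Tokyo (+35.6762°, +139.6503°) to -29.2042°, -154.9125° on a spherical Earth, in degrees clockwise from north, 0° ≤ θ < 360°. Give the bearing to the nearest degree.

Δλ = -154.9125 − 139.6503 = -294.5628°; wrapped into (−180°, 180°]: 65.4372°.
θ = atan2( sin Δλ · cos φ₂ , cos φ₁ · sin φ₂ − sin φ₁ · cos φ₂ · cos Δλ )
  = atan2(0.79390, -0.60797) = 127.445° → normalised to [0°, 360°): 127.445°.

127°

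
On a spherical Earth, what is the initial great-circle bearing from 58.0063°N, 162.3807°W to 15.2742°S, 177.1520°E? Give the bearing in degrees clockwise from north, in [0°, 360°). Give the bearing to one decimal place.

200.4°

Δλ = 177.1520 − -162.3807 = 339.5327°; wrapped into (−180°, 180°]: -20.4673°.
θ = atan2( sin Δλ · cos φ₂ , cos φ₁ · sin φ₂ − sin φ₁ · cos φ₂ · cos Δλ )
  = atan2(-0.33732, -0.90608) = -159.580° → normalised to [0°, 360°): 200.420°.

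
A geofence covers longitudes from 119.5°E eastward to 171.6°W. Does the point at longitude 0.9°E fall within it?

Band width going east from +119.5° to -171.6°: ((-171.6 − 119.5) mod 360) = 68.9°.
Offset of +0.9° east of the west edge: ((0.9 − 119.5) mod 360) = 241.4°.
241.4° > 68.9° ⇒ outside.

No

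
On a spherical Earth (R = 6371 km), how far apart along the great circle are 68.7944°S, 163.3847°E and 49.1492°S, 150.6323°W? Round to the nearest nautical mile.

Δλ = -150.6323 − 163.3847 = -314.0170°; wrapped into (−180°, 180°]: 45.9830°.
Δφ = -49.1492 − -68.7944 = 19.6452°.
a = sin²(Δφ/2) + cos φ₁ · cos φ₂ · sin²(Δλ/2) = 0.065200.
c = 2·atan2(√a, √(1−a)) = 0.51640 rad → d = 6371·c ≈ 3290.01 km ≈ 1776.46 nmi.

1776 nmi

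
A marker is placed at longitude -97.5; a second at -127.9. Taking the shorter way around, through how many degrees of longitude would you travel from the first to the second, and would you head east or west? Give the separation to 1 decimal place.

Raw difference: -127.9 − -97.5 = -30.4°.
Normalise into (−180°, 180°]: -30.4° stays -30.4°.
Negative ⇒ the second point lies to the west; separation 30.4°.

30.4° west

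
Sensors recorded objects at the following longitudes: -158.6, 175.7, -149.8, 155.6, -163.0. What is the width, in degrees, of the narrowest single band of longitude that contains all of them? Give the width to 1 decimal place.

54.6°

Sort the longitudes: -163.0°, -158.6°, -149.8°, +155.6°, +175.7°.
Eastward gaps between consecutive values (wrapping around): 4.4°, 8.8°, 305.4°, 20.1°, 21.3°.
Largest gap = 305.4° ⇒ minimal covering band is its complement: 360° − 305.4° = 54.6°.
Band runs from +155.6° eastward to -149.8°, crossing the antimeridian.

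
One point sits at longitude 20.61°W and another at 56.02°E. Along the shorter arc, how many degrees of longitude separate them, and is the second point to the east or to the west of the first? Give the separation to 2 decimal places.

Raw difference: 56.02 − -20.61 = 76.63°.
Normalise into (−180°, 180°]: 76.63° stays 76.63°.
Positive ⇒ the second point lies to the east; separation 76.63°.

76.63° east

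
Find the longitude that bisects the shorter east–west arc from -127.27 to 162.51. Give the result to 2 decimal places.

Signed shortest Δλ from -127.27° to +162.51° is -70.22°.
Midpoint longitude = -127.27° + (-70.22°)/2 = -127.27° − 35.11° = -162.38°.
(The naïve average (-127.27 + +162.51)/2 = 17.62° is on the wrong side of the globe.)

-162.38°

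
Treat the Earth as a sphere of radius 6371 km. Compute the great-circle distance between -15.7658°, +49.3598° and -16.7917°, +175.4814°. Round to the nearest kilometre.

Δλ = 175.4814 − 49.3598 = 126.1216°.
Δφ = -16.7917 − -15.7658 = -1.0259°.
a = sin²(Δφ/2) + cos φ₁ · cos φ₂ · sin²(Δλ/2) = 0.732320.
c = 2·atan2(√a, √(1−a)) = 2.05402 rad → d = 6371·c ≈ 13086.19 km.

13086 km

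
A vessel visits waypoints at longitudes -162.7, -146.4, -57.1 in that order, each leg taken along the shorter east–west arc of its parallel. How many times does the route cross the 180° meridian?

0

Leg 1: -162.7° → -146.4°, shortest Δλ = 16.3° (east) — does not cross 180°.
Leg 2: -146.4° → -57.1°, shortest Δλ = 89.3° (east) — does not cross 180°.
Total crossings: 0.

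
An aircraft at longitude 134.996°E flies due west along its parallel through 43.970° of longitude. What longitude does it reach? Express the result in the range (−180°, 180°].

91.026°E

Start at +134.996°; shift −43.970° → +91.026°.
+91.026° already lies in (−180°, 180°].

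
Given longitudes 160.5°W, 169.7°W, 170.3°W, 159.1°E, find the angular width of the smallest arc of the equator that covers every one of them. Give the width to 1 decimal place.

Sort the longitudes: -170.3°, -169.7°, -160.5°, +159.1°.
Eastward gaps between consecutive values (wrapping around): 0.6°, 9.2°, 319.6°, 30.6°.
Largest gap = 319.6° ⇒ minimal covering band is its complement: 360° − 319.6° = 40.4°.
Band runs from +159.1° eastward to -160.5°, crossing the antimeridian.

40.4°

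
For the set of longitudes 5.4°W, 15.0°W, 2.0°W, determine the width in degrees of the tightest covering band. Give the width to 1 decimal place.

Sort the longitudes: -15.0°, -5.4°, -2.0°.
Eastward gaps between consecutive values (wrapping around): 9.6°, 3.4°, 347.0°.
Largest gap = 347.0° ⇒ minimal covering band is its complement: 360° − 347.0° = 13.0°.
Band runs from -15.0° eastward to -2.0°.

13.0°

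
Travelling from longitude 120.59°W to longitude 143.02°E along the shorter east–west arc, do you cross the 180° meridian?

Naïve |143.02 − -120.59| = 263.61° > 180°, so the shorter arc goes the other way round — across 180°.
Signed shortest Δλ = ((143.02 − -120.59 + 180) mod 360) − 180 = -96.39°.
Going west by 96.39° from -120.59° passes through 180° before reaching +143.02°.

Yes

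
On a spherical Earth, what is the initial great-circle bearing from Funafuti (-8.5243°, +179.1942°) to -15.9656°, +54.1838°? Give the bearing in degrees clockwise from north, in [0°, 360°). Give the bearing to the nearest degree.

Δλ = 54.1838 − 179.1942 = -125.0104°.
θ = atan2( sin Δλ · cos φ₂ , cos φ₁ · sin φ₂ − sin φ₁ · cos φ₂ · cos Δλ )
  = atan2(-0.78745, -0.35378) = -114.193° → normalised to [0°, 360°): 245.807°.

246°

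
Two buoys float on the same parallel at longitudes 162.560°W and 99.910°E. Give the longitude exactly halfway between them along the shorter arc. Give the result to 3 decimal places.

Signed shortest Δλ from -162.560° to +99.910° is -97.530°.
Midpoint longitude = -162.560° + (-97.530°)/2 = -162.560° − 48.765° = -211.325°.
Normalise into (−180°, 180°]: +148.675°.
(The naïve average (-162.560 + +99.910)/2 = -31.325° is on the wrong side of the globe.)

148.675°E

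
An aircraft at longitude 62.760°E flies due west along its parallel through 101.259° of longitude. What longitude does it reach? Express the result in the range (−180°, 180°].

38.499°W

Start at +62.760°; shift −101.259° → -38.499°.
-38.499° already lies in (−180°, 180°].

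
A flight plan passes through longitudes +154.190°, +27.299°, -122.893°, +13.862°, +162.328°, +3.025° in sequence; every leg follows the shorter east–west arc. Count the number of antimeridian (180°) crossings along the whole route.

Leg 1: +154.190° → +27.299°, shortest Δλ = -126.891° (west) — does not cross 180°.
Leg 2: +27.299° → -122.893°, shortest Δλ = -150.192° (west) — does not cross 180°.
Leg 3: -122.893° → +13.862°, shortest Δλ = 136.755° (east) — does not cross 180°.
Leg 4: +13.862° → +162.328°, shortest Δλ = 148.466° (east) — does not cross 180°.
Leg 5: +162.328° → +3.025°, shortest Δλ = -159.303° (west) — does not cross 180°.
Total crossings: 0.

0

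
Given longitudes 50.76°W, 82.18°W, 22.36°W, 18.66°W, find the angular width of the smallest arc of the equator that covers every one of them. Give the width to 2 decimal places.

63.52°

Sort the longitudes: -82.18°, -50.76°, -22.36°, -18.66°.
Eastward gaps between consecutive values (wrapping around): 31.42°, 28.40°, 3.70°, 296.48°.
Largest gap = 296.48° ⇒ minimal covering band is its complement: 360° − 296.48° = 63.52°.
Band runs from -82.18° eastward to -18.66°.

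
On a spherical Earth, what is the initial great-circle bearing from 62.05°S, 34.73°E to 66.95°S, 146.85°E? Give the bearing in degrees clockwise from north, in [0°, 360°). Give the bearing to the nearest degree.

147°

Δλ = 146.85 − 34.73 = 112.12°.
θ = atan2( sin Δλ · cos φ₂ , cos φ₁ · sin φ₂ − sin φ₁ · cos φ₂ · cos Δλ )
  = atan2(0.36272, -0.56152) = 147.139° → normalised to [0°, 360°): 147.139°.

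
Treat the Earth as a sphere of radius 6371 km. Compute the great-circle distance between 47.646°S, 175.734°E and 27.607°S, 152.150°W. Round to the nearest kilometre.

3558 km

Δλ = -152.150 − 175.734 = -327.884°; wrapped into (−180°, 180°]: 32.116°.
Δφ = -27.607 − -47.646 = 20.039°.
a = sin²(Δφ/2) + cos φ₁ · cos φ₂ · sin²(Δλ/2) = 0.075949.
c = 2·atan2(√a, √(1−a)) = 0.55840 rad → d = 6371·c ≈ 3557.59 km.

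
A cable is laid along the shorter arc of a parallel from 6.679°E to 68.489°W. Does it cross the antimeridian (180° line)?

Signed shortest Δλ = ((-68.489 − 6.679 + 180) mod 360) − 180 = -75.168°.
Going west by 75.168° from +6.679° reaches -68.489° without touching 180°.

No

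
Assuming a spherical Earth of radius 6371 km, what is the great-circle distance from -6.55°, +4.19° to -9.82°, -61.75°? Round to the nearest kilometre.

Δλ = -61.75 − 4.19 = -65.94°.
Δφ = -9.82 − -6.55 = -3.27°.
a = sin²(Δφ/2) + cos φ₁ · cos φ₂ · sin²(Δλ/2) = 0.290724.
c = 2·atan2(√a, √(1−a)) = 1.13895 rad → d = 6371·c ≈ 7256.22 km.

7256 km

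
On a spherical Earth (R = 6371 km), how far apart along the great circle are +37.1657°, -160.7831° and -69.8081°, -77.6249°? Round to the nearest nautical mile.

7342 nmi

Δλ = -77.6249 − -160.7831 = 83.1582°.
Δφ = -69.8081 − 37.1657 = -106.9738°.
a = sin²(Δφ/2) + cos φ₁ · cos φ₂ · sin²(Δλ/2) = 0.767113.
c = 2·atan2(√a, √(1−a)) = 2.13439 rad → d = 6371·c ≈ 13598.19 km ≈ 7342.44 nmi.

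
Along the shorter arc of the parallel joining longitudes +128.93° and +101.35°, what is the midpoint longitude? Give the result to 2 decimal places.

Signed shortest Δλ from +128.93° to +101.35° is -27.58°.
Midpoint longitude = +128.93° + (-27.58°)/2 = +128.93° − 13.79° = +115.14°.

+115.14°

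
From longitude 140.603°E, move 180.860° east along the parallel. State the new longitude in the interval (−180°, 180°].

Start at +140.603°; shift +180.860° → +321.463°.
+321.463° lies outside (−180°, 180°]; subtract 360° → -38.537°.

38.537°W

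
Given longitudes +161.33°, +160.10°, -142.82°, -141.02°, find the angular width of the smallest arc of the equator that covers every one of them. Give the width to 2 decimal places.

58.88°

Sort the longitudes: -142.82°, -141.02°, +160.10°, +161.33°.
Eastward gaps between consecutive values (wrapping around): 1.80°, 301.12°, 1.23°, 55.85°.
Largest gap = 301.12° ⇒ minimal covering band is its complement: 360° − 301.12° = 58.88°.
Band runs from +160.10° eastward to -141.02°, crossing the antimeridian.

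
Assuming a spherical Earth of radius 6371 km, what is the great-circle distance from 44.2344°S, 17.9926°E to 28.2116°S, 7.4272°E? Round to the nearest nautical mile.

Δλ = 7.4272 − 17.9926 = -10.5654°.
Δφ = -28.2116 − -44.2344 = 16.0228°.
a = sin²(Δφ/2) + cos φ₁ · cos φ₂ · sin²(Δλ/2) = 0.024776.
c = 2·atan2(√a, √(1−a)) = 0.31612 rad → d = 6371·c ≈ 2014.02 km ≈ 1087.49 nmi.

1087 nmi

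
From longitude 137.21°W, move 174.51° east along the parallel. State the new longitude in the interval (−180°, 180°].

37.30°E

Start at -137.21°; shift +174.51° → +37.30°.
+37.30° already lies in (−180°, 180°].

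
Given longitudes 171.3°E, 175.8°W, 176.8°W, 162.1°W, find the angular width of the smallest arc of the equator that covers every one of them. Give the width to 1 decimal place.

Sort the longitudes: -176.8°, -175.8°, -162.1°, +171.3°.
Eastward gaps between consecutive values (wrapping around): 1.0°, 13.7°, 333.4°, 11.9°.
Largest gap = 333.4° ⇒ minimal covering band is its complement: 360° − 333.4° = 26.6°.
Band runs from +171.3° eastward to -162.1°, crossing the antimeridian.

26.6°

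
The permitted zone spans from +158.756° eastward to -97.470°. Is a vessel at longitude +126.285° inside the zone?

No

Band width going east from +158.756° to -97.470°: ((-97.470 − 158.756) mod 360) = 103.774°.
Offset of +126.285° east of the west edge: ((126.285 − 158.756) mod 360) = 327.529°.
327.529° > 103.774° ⇒ outside.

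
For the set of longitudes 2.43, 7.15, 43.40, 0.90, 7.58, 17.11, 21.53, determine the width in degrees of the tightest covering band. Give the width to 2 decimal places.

Sort the longitudes: +0.90°, +2.43°, +7.15°, +7.58°, +17.11°, +21.53°, +43.40°.
Eastward gaps between consecutive values (wrapping around): 1.53°, 4.72°, 0.43°, 9.53°, 4.42°, 21.87°, 317.50°.
Largest gap = 317.50° ⇒ minimal covering band is its complement: 360° − 317.50° = 42.50°.
Band runs from +0.90° eastward to +43.40°.

42.50°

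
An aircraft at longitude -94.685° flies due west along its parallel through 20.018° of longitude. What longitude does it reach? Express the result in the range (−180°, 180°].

Start at -94.685°; shift −20.018° → -114.703°.
-114.703° already lies in (−180°, 180°].

-114.703°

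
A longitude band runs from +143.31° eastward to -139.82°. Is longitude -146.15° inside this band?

Yes

Band width going east from +143.31° to -139.82°: ((-139.82 − 143.31) mod 360) = 76.87°.
Offset of -146.15° east of the west edge: ((-146.15 − 143.31) mod 360) = 70.54°.
70.54° ≤ 76.87° ⇒ inside.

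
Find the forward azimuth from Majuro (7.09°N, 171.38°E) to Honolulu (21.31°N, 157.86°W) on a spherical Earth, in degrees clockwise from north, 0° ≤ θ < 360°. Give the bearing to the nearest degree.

Δλ = -157.86 − 171.38 = -329.24°; wrapped into (−180°, 180°]: 30.76°.
θ = atan2( sin Δλ · cos φ₂ , cos φ₁ · sin φ₂ − sin φ₁ · cos φ₂ · cos Δλ )
  = atan2(0.47647, 0.26182) = 61.211° → normalised to [0°, 360°): 61.211°.

61°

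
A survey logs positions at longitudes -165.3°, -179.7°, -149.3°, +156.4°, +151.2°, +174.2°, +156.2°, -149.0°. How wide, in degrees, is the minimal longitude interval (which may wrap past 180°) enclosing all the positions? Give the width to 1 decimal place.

Sort the longitudes: -179.7°, -165.3°, -149.3°, -149.0°, +151.2°, +156.2°, +156.4°, +174.2°.
Eastward gaps between consecutive values (wrapping around): 14.4°, 16.0°, 0.3°, 300.2°, 5.0°, 0.2°, 17.8°, 6.1°.
Largest gap = 300.2° ⇒ minimal covering band is its complement: 360° − 300.2° = 59.8°.
Band runs from +151.2° eastward to -149.0°, crossing the antimeridian.

59.8°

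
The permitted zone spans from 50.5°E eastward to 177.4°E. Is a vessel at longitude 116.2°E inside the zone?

Band width going east from +50.5° to +177.4°: ((177.4 − 50.5) mod 360) = 126.9°.
Offset of +116.2° east of the west edge: ((116.2 − 50.5) mod 360) = 65.7°.
65.7° ≤ 126.9° ⇒ inside.

Yes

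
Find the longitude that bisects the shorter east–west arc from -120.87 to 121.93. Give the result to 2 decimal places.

Signed shortest Δλ from -120.87° to +121.93° is -117.20°.
Midpoint longitude = -120.87° + (-117.20°)/2 = -120.87° − 58.60° = -179.47°.
(The naïve average (-120.87 + +121.93)/2 = 0.53° is on the wrong side of the globe.)

-179.47°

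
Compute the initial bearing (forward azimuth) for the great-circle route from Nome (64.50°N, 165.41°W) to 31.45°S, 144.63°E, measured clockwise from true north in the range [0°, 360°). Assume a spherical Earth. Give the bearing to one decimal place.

222.2°

Δλ = 144.63 − -165.41 = 310.04°; wrapped into (−180°, 180°]: -49.96°.
θ = atan2( sin Δλ · cos φ₂ , cos φ₁ · sin φ₂ − sin φ₁ · cos φ₂ · cos Δλ )
  = atan2(-0.65313, -0.71997) = -137.787° → normalised to [0°, 360°): 222.213°.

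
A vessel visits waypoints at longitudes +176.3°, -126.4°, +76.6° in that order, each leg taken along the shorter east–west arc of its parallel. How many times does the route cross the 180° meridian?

2

Leg 1: +176.3° → -126.4°, shortest Δλ = 57.3° (east) — crosses 180°.
Leg 2: -126.4° → +76.6°, shortest Δλ = -157.0° (west) — crosses 180°.
Total crossings: 2.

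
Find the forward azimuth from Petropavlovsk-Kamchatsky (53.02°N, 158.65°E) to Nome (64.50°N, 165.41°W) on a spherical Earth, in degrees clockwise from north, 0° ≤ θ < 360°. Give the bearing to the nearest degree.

44°

Δλ = -165.41 − 158.65 = -324.06°; wrapped into (−180°, 180°]: 35.94°.
θ = atan2( sin Δλ · cos φ₂ , cos φ₁ · sin φ₂ − sin φ₁ · cos φ₂ · cos Δλ )
  = atan2(0.25268, 0.26450) = 43.692° → normalised to [0°, 360°): 43.692°.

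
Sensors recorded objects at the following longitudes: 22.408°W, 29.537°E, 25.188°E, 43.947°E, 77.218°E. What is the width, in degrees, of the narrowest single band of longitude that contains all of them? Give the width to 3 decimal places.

Sort the longitudes: -22.408°, +25.188°, +29.537°, +43.947°, +77.218°.
Eastward gaps between consecutive values (wrapping around): 47.596°, 4.349°, 14.410°, 33.271°, 260.374°.
Largest gap = 260.374° ⇒ minimal covering band is its complement: 360° − 260.374° = 99.626°.
Band runs from -22.408° eastward to +77.218°.

99.626°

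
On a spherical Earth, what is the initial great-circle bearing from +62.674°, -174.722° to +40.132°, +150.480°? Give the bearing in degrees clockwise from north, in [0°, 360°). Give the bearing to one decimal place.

Δλ = 150.480 − -174.722 = 325.202°; wrapped into (−180°, 180°]: -34.798°.
θ = atan2( sin Δλ · cos φ₂ , cos φ₁ · sin φ₂ − sin φ₁ · cos φ₂ · cos Δλ )
  = atan2(-0.43632, -0.26189) = -120.973° → normalised to [0°, 360°): 239.027°.

239.0°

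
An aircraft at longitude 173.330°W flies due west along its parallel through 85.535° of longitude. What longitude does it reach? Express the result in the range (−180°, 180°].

Start at -173.330°; shift −85.535° → -258.865°.
-258.865° lies outside (−180°, 180°]; add 360° → +101.135°.

101.135°E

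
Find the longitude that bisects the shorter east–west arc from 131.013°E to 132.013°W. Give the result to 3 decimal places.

Signed shortest Δλ from +131.013° to -132.013° is +96.974°.
Midpoint longitude = +131.013° + (+96.974°)/2 = +131.013° + 48.487° = +179.500°.
(The naïve average (+131.013 + -132.013)/2 = -0.5° is on the wrong side of the globe.)

179.500°E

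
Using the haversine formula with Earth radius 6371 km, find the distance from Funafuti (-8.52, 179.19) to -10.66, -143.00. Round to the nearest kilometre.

Δλ = -143.00 − 179.19 = -322.19°; wrapped into (−180°, 180°]: 37.81°.
Δφ = -10.66 − -8.52 = -2.14°.
a = sin²(Δφ/2) + cos φ₁ · cos φ₂ · sin²(Δλ/2) = 0.102375.
c = 2·atan2(√a, √(1−a)) = 0.65138 rad → d = 6371·c ≈ 4149.91 km.

4150 km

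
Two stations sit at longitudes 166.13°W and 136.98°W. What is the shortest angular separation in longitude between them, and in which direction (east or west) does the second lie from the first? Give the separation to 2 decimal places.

29.15° east

Raw difference: -136.98 − -166.13 = 29.15°.
Normalise into (−180°, 180°]: 29.15° stays 29.15°.
Positive ⇒ the second point lies to the east; separation 29.15°.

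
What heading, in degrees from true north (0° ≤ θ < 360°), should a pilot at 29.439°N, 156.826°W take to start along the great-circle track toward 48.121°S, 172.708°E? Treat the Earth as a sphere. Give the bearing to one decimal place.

200.0°

Δλ = 172.708 − -156.826 = 329.534°; wrapped into (−180°, 180°]: -30.466°.
θ = atan2( sin Δλ · cos φ₂ , cos φ₁ · sin φ₂ − sin φ₁ · cos φ₂ · cos Δλ )
  = atan2(-0.33847, -0.93122) = -160.025° → normalised to [0°, 360°): 199.975°.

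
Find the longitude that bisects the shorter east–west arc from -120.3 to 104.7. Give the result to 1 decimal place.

Signed shortest Δλ from -120.3° to +104.7° is -135.0°.
Midpoint longitude = -120.3° + (-135.0°)/2 = -120.3° − 67.5° = -187.8°.
Normalise into (−180°, 180°]: +172.2°.
(The naïve average (-120.3 + +104.7)/2 = -7.8° is on the wrong side of the globe.)

+172.2°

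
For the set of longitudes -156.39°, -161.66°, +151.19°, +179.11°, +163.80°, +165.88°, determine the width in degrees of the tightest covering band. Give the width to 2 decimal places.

Sort the longitudes: -161.66°, -156.39°, +151.19°, +163.80°, +165.88°, +179.11°.
Eastward gaps between consecutive values (wrapping around): 5.27°, 307.58°, 12.61°, 2.08°, 13.23°, 19.23°.
Largest gap = 307.58° ⇒ minimal covering band is its complement: 360° − 307.58° = 52.42°.
Band runs from +151.19° eastward to -156.39°, crossing the antimeridian.

52.42°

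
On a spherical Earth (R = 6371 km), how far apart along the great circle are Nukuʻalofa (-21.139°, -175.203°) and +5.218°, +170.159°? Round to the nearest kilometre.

Δλ = 170.159 − -175.203 = 345.362°; wrapped into (−180°, 180°]: -14.638°.
Δφ = 5.218 − -21.139 = 26.357°.
a = sin²(Δφ/2) + cos φ₁ · cos φ₂ · sin²(Δλ/2) = 0.067052.
c = 2·atan2(√a, √(1−a)) = 0.52386 rad → d = 6371·c ≈ 3337.49 km.

3337 km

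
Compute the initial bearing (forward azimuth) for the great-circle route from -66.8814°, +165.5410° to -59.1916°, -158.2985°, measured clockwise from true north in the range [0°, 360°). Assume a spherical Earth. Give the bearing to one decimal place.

Δλ = -158.2985 − 165.5410 = -323.8395°; wrapped into (−180°, 180°]: 36.1605°.
θ = atan2( sin Δλ · cos φ₂ , cos φ₁ · sin φ₂ − sin φ₁ · cos φ₂ · cos Δλ )
  = atan2(0.30220, 0.04307) = 81.888° → normalised to [0°, 360°): 81.888°.

81.9°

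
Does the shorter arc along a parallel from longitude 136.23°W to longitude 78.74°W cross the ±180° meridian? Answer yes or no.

No

Signed shortest Δλ = ((-78.74 − -136.23 + 180) mod 360) − 180 = 57.49°.
Going east by 57.49° from -136.23° reaches -78.74° without touching 180°.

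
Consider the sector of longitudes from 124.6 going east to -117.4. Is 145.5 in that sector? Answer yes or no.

Yes

Band width going east from +124.6° to -117.4°: ((-117.4 − 124.6) mod 360) = 118.0°.
Offset of +145.5° east of the west edge: ((145.5 − 124.6) mod 360) = 20.9°.
20.9° ≤ 118.0° ⇒ inside.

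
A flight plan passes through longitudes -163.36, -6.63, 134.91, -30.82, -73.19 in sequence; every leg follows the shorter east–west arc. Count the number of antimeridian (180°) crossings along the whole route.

0

Leg 1: -163.36° → -6.63°, shortest Δλ = 156.73° (east) — does not cross 180°.
Leg 2: -6.63° → +134.91°, shortest Δλ = 141.54° (east) — does not cross 180°.
Leg 3: +134.91° → -30.82°, shortest Δλ = -165.73° (west) — does not cross 180°.
Leg 4: -30.82° → -73.19°, shortest Δλ = -42.37° (west) — does not cross 180°.
Total crossings: 0.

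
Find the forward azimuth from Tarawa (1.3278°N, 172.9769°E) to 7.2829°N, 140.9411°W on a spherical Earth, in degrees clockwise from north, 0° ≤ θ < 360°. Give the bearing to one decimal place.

81.2°

Δλ = -140.9411 − 172.9769 = -313.9180°; wrapped into (−180°, 180°]: 46.0820°.
θ = atan2( sin Δλ · cos φ₂ , cos φ₁ · sin φ₂ − sin φ₁ · cos φ₂ · cos Δλ )
  = atan2(0.71452, 0.11079) = 81.186° → normalised to [0°, 360°): 81.186°.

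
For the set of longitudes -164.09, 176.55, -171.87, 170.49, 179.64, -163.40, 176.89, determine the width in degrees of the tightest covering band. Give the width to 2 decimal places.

Sort the longitudes: -171.87°, -164.09°, -163.40°, +170.49°, +176.55°, +176.89°, +179.64°.
Eastward gaps between consecutive values (wrapping around): 7.78°, 0.69°, 333.89°, 6.06°, 0.34°, 2.75°, 8.49°.
Largest gap = 333.89° ⇒ minimal covering band is its complement: 360° − 333.89° = 26.11°.
Band runs from +170.49° eastward to -163.40°, crossing the antimeridian.

26.11°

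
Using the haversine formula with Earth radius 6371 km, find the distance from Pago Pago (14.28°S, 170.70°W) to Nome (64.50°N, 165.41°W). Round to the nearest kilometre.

8771 km

Δλ = -165.41 − -170.70 = 5.29°.
Δφ = 64.50 − -14.28 = 78.78°.
a = sin²(Δφ/2) + cos φ₁ · cos φ₂ · sin²(Δλ/2) = 0.403600.
c = 2·atan2(√a, √(1−a)) = 1.37678 rad → d = 6371·c ≈ 8771.48 km.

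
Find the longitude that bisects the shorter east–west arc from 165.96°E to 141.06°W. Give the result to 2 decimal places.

Signed shortest Δλ from +165.96° to -141.06° is +52.98°.
Midpoint longitude = +165.96° + (+52.98°)/2 = +165.96° + 26.49° = +192.45°.
Normalise into (−180°, 180°]: -167.55°.
(The naïve average (+165.96 + -141.06)/2 = 12.45° is on the wrong side of the globe.)

167.55°W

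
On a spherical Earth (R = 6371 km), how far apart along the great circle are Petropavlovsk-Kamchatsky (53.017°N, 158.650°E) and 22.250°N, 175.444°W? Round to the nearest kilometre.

Δλ = -175.444 − 158.650 = -334.094°; wrapped into (−180°, 180°]: 25.906°.
Δφ = 22.250 − 53.017 = -30.767°.
a = sin²(Δφ/2) + cos φ₁ · cos φ₂ · sin²(Δλ/2) = 0.098348.
c = 2·atan2(√a, √(1−a)) = 0.63797 rad → d = 6371·c ≈ 4064.53 km.

4065 km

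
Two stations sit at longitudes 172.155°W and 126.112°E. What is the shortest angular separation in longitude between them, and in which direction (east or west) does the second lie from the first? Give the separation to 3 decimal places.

61.733° west

Raw difference: 126.112 − -172.155 = 298.267°.
Normalise into (−180°, 180°]: 298.267° − 360° = -61.733°.
Negative ⇒ the second point lies to the west; separation 61.733°.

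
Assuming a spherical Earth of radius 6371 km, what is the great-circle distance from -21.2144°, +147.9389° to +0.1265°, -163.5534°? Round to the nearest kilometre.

5773 km

Δλ = -163.5534 − 147.9389 = -311.4923°; wrapped into (−180°, 180°]: 48.5077°.
Δφ = 0.1265 − -21.2144 = 21.3409°.
a = sin²(Δφ/2) + cos φ₁ · cos φ₂ · sin²(Δλ/2) = 0.191589.
c = 2·atan2(√a, √(1−a)) = 0.90610 rad → d = 6371·c ≈ 5772.75 km.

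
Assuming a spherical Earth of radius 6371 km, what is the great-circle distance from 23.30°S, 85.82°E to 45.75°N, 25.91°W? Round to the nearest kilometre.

13496 km

Δλ = -25.91 − 85.82 = -111.73°.
Δφ = 45.75 − -23.30 = 69.05°.
a = sin²(Δφ/2) + cos φ₁ · cos φ₂ · sin²(Δλ/2) = 0.760303.
c = 2·atan2(√a, √(1−a)) = 2.11836 rad → d = 6371·c ≈ 13496.05 km.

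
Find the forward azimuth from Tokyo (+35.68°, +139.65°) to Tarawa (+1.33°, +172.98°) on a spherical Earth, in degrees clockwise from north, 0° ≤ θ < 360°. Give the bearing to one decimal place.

130.5°

Δλ = 172.98 − 139.65 = 33.33°.
θ = atan2( sin Δλ · cos φ₂ , cos φ₁ · sin φ₂ − sin φ₁ · cos φ₂ · cos Δλ )
  = atan2(0.54931, -0.46834) = 130.451° → normalised to [0°, 360°): 130.451°.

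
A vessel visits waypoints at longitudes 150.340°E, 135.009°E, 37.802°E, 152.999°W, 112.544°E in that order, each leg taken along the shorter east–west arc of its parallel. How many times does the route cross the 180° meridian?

Leg 1: +150.340° → +135.009°, shortest Δλ = -15.331° (west) — does not cross 180°.
Leg 2: +135.009° → +37.802°, shortest Δλ = -97.207° (west) — does not cross 180°.
Leg 3: +37.802° → -152.999°, shortest Δλ = 169.199° (east) — crosses 180°.
Leg 4: -152.999° → +112.544°, shortest Δλ = -94.457° (west) — crosses 180°.
Total crossings: 2.

2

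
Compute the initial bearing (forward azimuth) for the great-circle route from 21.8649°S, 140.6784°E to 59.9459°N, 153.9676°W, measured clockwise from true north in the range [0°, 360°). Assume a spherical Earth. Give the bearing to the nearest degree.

Δλ = -153.9676 − 140.6784 = -294.6460°; wrapped into (−180°, 180°]: 65.3540°.
θ = atan2( sin Δλ · cos φ₂ , cos φ₁ · sin φ₂ − sin φ₁ · cos φ₂ · cos Δλ )
  = atan2(0.45519, 0.88107) = 27.323° → normalised to [0°, 360°): 27.323°.

27°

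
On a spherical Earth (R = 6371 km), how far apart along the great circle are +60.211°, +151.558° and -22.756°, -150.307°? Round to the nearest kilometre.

Δλ = -150.307 − 151.558 = -301.865°; wrapped into (−180°, 180°]: 58.135°.
Δφ = -22.756 − 60.211 = -82.967°.
a = sin²(Δφ/2) + cos φ₁ · cos φ₂ · sin²(Δλ/2) = 0.546918.
c = 2·atan2(√a, √(1−a)) = 1.66477 rad → d = 6371·c ≈ 10606.25 km.

10606 km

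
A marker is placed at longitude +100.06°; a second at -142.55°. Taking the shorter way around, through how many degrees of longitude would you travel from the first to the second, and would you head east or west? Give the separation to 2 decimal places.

117.39° east

Raw difference: -142.55 − 100.06 = -242.61°.
Normalise into (−180°, 180°]: -242.61° + 360° = 117.39°.
Positive ⇒ the second point lies to the east; separation 117.39°.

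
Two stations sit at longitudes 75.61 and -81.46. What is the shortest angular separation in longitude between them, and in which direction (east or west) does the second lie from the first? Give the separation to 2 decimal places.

157.07° west

Raw difference: -81.46 − 75.61 = -157.07°.
Normalise into (−180°, 180°]: -157.07° stays -157.07°.
Negative ⇒ the second point lies to the west; separation 157.07°.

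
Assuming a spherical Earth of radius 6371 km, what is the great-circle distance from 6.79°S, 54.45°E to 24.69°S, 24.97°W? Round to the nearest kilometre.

8627 km

Δλ = -24.97 − 54.45 = -79.42°.
Δφ = -24.69 − -6.79 = -17.90°.
a = sin²(Δφ/2) + cos φ₁ · cos φ₂ · sin²(Δλ/2) = 0.392481.
c = 2·atan2(√a, √(1−a)) = 1.35406 rad → d = 6371·c ≈ 8626.75 km.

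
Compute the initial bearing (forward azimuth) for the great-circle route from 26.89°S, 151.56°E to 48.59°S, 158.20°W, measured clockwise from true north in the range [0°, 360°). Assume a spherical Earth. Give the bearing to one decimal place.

Δλ = -158.20 − 151.56 = -309.76°; wrapped into (−180°, 180°]: 50.24°.
θ = atan2( sin Δλ · cos φ₂ , cos φ₁ · sin φ₂ − sin φ₁ · cos φ₂ · cos Δλ )
  = atan2(0.50847, -0.47757) = 133.205° → normalised to [0°, 360°): 133.205°.

133.2°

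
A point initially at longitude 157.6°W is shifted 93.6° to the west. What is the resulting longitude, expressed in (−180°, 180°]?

Start at -157.6°; shift −93.6° → -251.2°.
-251.2° lies outside (−180°, 180°]; add 360° → +108.8°.

108.8°E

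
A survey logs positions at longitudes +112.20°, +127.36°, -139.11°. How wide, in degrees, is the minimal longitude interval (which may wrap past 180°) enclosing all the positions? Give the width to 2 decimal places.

Sort the longitudes: -139.11°, +112.20°, +127.36°.
Eastward gaps between consecutive values (wrapping around): 251.31°, 15.16°, 93.53°.
Largest gap = 251.31° ⇒ minimal covering band is its complement: 360° − 251.31° = 108.69°.
Band runs from +112.20° eastward to -139.11°, crossing the antimeridian.

108.69°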